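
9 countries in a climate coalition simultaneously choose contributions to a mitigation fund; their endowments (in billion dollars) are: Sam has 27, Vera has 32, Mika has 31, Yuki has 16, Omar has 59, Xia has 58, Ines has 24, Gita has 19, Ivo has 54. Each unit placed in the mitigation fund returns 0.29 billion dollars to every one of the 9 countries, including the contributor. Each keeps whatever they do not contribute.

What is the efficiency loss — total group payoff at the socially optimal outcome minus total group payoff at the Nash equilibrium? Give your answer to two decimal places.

515.20 billion dollars

The private return per contributed unit is 0.29 < 1 for everyone, so the Nash equilibrium is zero contribution and the group total is Σ E_j = 27 + 32 + 31 + 16 + 59 + 58 + 24 + 19 + 54 = 320.
Each contributed unit returns 2.610 to the group, so the social optimum is full contribution by everyone: group total = 2.610 × 320 = 835.20.
Efficiency loss = (2.610 − 1) × 320 = 515.20.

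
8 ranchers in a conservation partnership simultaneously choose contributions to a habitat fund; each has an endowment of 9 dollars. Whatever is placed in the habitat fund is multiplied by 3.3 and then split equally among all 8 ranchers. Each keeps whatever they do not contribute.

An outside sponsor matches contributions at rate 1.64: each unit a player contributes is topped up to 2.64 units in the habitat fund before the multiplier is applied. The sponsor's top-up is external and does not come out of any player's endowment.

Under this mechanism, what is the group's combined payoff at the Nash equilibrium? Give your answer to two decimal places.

627.26 dollars

Under the mechanism each unit contributed yields 3.3 × 2.64 / 8 = 1.0890 back to its contributor per unit of net cost, which exceeds 1, making full contribution the dominant choice for everyone.
At the Nash equilibrium everyone contributes 9. Group total payoff = 3.3 × 2.64 × 72 = 627.26.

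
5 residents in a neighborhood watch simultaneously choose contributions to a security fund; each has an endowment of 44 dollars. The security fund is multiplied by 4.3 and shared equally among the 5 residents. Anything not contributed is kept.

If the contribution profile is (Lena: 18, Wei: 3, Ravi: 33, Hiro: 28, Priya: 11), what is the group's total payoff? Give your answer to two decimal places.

526.90 dollars

Total contributed: 18 + 3 + 33 + 28 + 11 = 93; total kept: 5 × 44 − 93 = 127.
The security fund pays out 4.3 × 93 = 399.90 in aggregate.
Group total = 127 + 399.90 = 526.90.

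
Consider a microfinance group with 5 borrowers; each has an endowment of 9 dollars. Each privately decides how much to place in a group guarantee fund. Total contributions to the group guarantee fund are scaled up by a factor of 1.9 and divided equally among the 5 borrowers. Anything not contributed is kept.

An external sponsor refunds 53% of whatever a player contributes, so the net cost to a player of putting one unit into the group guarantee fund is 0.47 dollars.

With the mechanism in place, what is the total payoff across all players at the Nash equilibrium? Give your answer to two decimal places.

Even with the mechanism, each unit contributed returns only (1.9/5) / 0.47 = 0.8085 per unit of net cost, so contributing nothing is still dominant.
At the Nash equilibrium no one contributes; group total payoff = 5 × 9 = 45.

45.00 dollars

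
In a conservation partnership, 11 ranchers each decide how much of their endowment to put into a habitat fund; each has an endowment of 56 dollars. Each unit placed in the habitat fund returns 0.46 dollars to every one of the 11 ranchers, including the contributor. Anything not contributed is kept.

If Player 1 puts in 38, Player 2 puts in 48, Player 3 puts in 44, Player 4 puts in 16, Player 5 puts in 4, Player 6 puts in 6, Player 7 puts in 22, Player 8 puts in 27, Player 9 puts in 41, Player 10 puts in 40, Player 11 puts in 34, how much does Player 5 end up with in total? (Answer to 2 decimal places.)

199.20 dollars

Total contributed: 38 + 48 + 44 + 16 + 4 + 6 + 22 + 27 + 41 + 40 + 34 = 320.
Each receives 0.46 × 320 = 147.20 from the habitat fund.
Player 5 keeps 56 − 4 = 52, so Player 5's payoff is 52 + 147.20 = 199.20.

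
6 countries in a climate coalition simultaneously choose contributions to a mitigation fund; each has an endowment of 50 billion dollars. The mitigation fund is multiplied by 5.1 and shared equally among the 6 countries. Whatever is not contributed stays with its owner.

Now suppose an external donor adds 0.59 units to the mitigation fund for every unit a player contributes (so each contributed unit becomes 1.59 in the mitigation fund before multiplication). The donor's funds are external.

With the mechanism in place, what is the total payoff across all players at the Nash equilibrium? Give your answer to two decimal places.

2432.70 billion dollars

With the mechanism, a contributed unit returns 5.1 × 1.59 / 6 = 1.3515 per unit of net cost to the contributor — now above 1 — so contributing fully is weakly dominant for every player.
So the Nash equilibrium is full contribution by all 6; the group earns 5.1 × 1.59 × 300 = 2432.70.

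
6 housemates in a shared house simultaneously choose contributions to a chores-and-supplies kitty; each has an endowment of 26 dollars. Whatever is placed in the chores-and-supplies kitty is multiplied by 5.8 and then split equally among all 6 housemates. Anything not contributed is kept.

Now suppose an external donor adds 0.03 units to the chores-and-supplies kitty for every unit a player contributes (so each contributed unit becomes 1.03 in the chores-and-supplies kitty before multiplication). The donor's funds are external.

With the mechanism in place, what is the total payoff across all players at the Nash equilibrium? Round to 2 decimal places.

156.00 dollars

The effective private return is 5.8 × 1.03 / 6 = 0.9957, which is still under 1, so the mechanism doesn't change anyone's dominant strategy: zero contribution.
At the Nash equilibrium no one contributes; group total payoff = 6 × 26 = 156.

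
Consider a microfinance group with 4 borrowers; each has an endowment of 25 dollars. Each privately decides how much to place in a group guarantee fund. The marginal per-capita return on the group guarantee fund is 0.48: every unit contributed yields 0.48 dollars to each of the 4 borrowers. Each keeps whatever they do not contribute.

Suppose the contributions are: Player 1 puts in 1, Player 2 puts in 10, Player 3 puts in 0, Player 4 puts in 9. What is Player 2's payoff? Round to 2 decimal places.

24.60 dollars

Total contributed: 1 + 10 + 0 + 9 = 20.
Each receives 0.48 × 20 = 9.60 from the group guarantee fund.
Player 2 keeps 25 − 10 = 15, so Player 2's payoff is 15 + 9.60 = 24.60.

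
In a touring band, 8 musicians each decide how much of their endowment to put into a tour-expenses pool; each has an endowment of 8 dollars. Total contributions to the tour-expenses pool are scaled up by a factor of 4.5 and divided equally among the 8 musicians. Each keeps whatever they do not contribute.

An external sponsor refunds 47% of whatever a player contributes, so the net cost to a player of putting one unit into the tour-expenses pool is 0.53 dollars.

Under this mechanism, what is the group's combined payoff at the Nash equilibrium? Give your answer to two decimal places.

318.08 dollars

With the mechanism, a contributed unit returns (4.5/8) / 0.53 = 1.0613 per unit of net cost to the contributor — now above 1 — so contributing fully is weakly dominant for every player.
At the Nash equilibrium everyone contributes 8. Group total payoff = 8 × (8 × 0.47 + 4.5 × 8) = 318.08.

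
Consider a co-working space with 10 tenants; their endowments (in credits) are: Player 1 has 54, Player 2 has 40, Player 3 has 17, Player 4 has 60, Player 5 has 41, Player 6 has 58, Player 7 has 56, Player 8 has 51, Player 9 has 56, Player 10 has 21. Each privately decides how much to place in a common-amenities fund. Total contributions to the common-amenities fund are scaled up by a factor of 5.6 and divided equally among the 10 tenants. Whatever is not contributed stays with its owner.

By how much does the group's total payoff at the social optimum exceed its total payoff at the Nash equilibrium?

2088.40 credits

The private return per contributed unit is 5.6/10 = 0.5600 < 1 for every player regardless of endowment, so the Nash equilibrium is zero contribution and the group total is Σ E_j = 54 + 40 + 17 + 60 + 41 + 58 + 56 + 51 + 56 + 21 = 454.
Each contributed unit returns 5.600 to the group, so the social optimum is full contribution by everyone: group total = 5.600 × 454 = 2542.40.
Efficiency loss = (5.600 − 1) × 454 = 2088.40.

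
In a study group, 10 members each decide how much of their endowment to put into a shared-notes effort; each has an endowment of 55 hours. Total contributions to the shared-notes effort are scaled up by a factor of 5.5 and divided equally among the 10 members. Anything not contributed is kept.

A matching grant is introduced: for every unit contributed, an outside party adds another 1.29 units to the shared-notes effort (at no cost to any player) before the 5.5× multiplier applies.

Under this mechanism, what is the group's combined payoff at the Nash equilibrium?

6927.25 hours

The effective private return per unit is now 5.5 × 2.29 / 10 = 1.2595 > 1, so every player's dominant strategy flips to full contribution.
At the Nash equilibrium everyone contributes 55. Group total payoff = 5.5 × 2.29 × 550 = 6927.25.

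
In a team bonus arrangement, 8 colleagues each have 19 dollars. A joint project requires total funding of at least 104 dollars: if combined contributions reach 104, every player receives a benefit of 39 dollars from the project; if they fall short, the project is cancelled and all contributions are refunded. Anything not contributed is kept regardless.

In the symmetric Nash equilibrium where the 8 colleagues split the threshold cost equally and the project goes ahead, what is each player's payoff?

Equal share of the threshold: 104/8 = 13.
At this profile no one gains by cutting their contribution: any cut drops the total below 104, the project is cancelled, contributions are refunded, and the deviator ends with 19, which is less than 19 − 13 + 39 = 45. Contributing more than 13 just wastes the excess. So contributing exactly 13 is a best response.
Each player's payoff: 19 − 13 + 39 = 45.

45 dollars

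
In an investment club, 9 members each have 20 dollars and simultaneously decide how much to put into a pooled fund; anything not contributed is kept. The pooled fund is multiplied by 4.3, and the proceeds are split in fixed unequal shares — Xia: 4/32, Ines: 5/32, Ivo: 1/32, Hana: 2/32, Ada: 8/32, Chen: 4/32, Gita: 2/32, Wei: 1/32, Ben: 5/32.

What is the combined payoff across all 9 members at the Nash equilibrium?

246.00 dollars

For player j, contributing a unit is worthwhile iff 4.3 × (j's share) ≥ 1, i.e. iff j's share is at least 0.2326.
Only Ada (8/32) clears that bar, contributing 20; the remaining 8 contribute 0. Total contributed: 20.
The pooled fund pays out 4.3 × 20 = 86.00 in total (split across the unequal shares, but the aggregate is all that matters for the group sum).
The 8 free-riders keep 20 each, adding 160. Group total = 160 + 86.00 = 246.00.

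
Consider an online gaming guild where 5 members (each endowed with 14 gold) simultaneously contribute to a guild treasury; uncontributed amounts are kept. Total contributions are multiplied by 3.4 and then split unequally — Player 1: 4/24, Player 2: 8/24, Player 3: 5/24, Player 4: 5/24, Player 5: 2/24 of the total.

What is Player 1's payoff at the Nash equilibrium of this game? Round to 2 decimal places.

Player j's private return per contributed unit is 3.4 × (j's share). Contributing is weakly dominant for j when that share is at least 1/3.4 = 0.2941, and contributing 0 is dominant otherwise.
The only share above 0.2941 is Player 2's 8/24, contributing 14; the remaining 4 contribute 0. Total contributed: 14.
Player 1 keeps 14 and receives 3.4 × 14 × 4/24 = 7.93 from the guild treasury, for a payoff of 21.93.

21.93 gold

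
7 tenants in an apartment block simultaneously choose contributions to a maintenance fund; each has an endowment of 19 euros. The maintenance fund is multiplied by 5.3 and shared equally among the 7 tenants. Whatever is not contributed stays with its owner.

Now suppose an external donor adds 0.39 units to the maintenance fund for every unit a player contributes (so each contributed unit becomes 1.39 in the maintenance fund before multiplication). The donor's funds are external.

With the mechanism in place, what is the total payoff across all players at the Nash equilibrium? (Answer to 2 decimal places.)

979.81 euros

Under the mechanism each unit contributed yields 5.3 × 1.39 / 7 = 1.0524 back to its contributor per unit of net cost, which exceeds 1, making full contribution the dominant choice for everyone.
At the Nash equilibrium everyone contributes 19. Group total payoff = 5.3 × 1.39 × 133 = 979.81.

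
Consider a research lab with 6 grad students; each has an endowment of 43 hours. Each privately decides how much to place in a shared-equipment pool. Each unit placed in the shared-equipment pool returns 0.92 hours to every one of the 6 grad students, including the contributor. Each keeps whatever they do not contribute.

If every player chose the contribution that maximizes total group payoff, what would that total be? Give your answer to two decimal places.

Each contributed unit returns 5.520 to the group as a whole (0.92 to each of 6 players), which exceeds 1, so the social optimum is full contribution: group total = 5.520 × 258 = 1424.16.

1424.16 hours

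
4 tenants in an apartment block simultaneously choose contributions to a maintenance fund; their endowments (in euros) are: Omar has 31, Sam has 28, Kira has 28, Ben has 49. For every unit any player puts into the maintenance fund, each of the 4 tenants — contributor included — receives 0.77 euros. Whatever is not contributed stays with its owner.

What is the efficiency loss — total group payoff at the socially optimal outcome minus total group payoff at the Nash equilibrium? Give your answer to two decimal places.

282.88 euros

The private return per contributed unit is 0.77 < 1 for everyone, so the Nash equilibrium is zero contribution and the group total is Σ E_j = 31 + 28 + 28 + 49 = 136.
Each contributed unit returns 3.080 to the group, so the social optimum is full contribution by everyone: group total = 3.080 × 136 = 418.88.
Efficiency loss = (3.080 − 1) × 136 = 282.88.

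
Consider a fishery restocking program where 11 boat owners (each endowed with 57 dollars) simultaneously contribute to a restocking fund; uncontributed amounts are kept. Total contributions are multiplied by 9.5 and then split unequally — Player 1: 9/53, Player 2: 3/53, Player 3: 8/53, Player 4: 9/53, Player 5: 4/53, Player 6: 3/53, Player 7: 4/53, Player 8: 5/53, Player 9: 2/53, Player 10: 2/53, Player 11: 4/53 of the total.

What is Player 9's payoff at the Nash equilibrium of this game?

118.30 dollars

Each unit j contributes comes back to j as 9.5 × (j's share), so j prefers to contribute only if that share exceeds 1/9.5 = 0.1053; otherwise keeping the unit dominates.
Player 1, Player 3 and Player 4 clear that bar, contributing 57 each; the remaining 8 contribute 0. Total contributed: 171.
Player 9 keeps 57 and receives 9.5 × 171 × 2/53 = 61.30 from the restocking fund, for a payoff of 118.30.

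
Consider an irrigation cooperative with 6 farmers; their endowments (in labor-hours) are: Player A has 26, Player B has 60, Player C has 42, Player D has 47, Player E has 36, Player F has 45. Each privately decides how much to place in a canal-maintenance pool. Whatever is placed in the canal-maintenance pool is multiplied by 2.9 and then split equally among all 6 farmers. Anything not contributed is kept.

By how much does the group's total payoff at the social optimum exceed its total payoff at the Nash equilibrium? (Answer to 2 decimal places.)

The private return per contributed unit is 2.9/6 = 0.4833 < 1 for every player regardless of endowment, so the Nash equilibrium is zero contribution and the group total is Σ E_j = 26 + 60 + 42 + 47 + 36 + 45 = 256.
Each contributed unit returns 2.900 to the group, so the social optimum is full contribution by everyone: group total = 2.900 × 256 = 742.40.
Efficiency loss = (2.900 − 1) × 256 = 486.40.

486.40 labor-hours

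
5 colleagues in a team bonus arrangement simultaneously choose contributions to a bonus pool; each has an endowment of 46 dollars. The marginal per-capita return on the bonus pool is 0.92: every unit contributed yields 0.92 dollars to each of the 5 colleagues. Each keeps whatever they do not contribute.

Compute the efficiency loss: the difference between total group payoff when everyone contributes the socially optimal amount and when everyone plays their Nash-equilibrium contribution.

828.00 dollars

The private return per contributed unit is 0.92 < 1, so contributing 0 is dominant for every player. At the Nash equilibrium everyone keeps their 46, and the group total is 5 × 46 = 230.
Each contributed unit returns 4.600 to the group as a whole (0.92 to each of 5 players), which exceeds 1, so the social optimum is full contribution: group total = 4.600 × 230 = 1058.00.
Efficiency loss = 1058.00 − 230 = 828.00.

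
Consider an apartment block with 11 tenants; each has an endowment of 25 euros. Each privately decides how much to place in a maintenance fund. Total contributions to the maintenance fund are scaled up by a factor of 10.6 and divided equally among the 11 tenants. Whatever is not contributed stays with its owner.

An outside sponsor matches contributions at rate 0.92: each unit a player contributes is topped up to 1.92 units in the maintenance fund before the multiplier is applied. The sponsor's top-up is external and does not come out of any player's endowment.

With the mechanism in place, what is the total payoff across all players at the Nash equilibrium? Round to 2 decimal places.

5596.80 euros

The effective private return per unit is now 10.6 × 1.92 / 11 = 1.8502 > 1, so every player's dominant strategy flips to full contribution.
So the Nash equilibrium is full contribution by all 11; the group earns 10.6 × 1.92 × 275 = 5596.80.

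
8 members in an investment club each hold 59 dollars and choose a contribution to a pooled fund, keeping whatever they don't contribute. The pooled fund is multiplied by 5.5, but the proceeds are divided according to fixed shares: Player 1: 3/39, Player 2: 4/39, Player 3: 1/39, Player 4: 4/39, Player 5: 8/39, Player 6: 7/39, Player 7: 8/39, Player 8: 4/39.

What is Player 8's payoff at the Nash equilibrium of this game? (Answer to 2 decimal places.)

125.56 dollars

Each unit j contributes comes back to j as 5.5 × (j's share), so j prefers to contribute only if that share exceeds 1/5.5 = 0.1818; otherwise keeping the unit dominates.
Player 5 and Player 7 clear that bar, contributing 59 each; the remaining 6 contribute 0. Total contributed: 118.
Player 8 keeps 59 and receives 5.5 × 118 × 4/39 = 66.56 from the pooled fund, for a payoff of 125.56.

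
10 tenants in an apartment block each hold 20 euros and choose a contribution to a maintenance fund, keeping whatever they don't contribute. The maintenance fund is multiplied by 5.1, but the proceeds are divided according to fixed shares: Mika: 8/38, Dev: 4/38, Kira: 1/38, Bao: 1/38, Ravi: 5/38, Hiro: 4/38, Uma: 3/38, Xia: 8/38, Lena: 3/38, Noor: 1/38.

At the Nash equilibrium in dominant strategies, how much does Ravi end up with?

46.84 euros

Each unit j contributes comes back to j as 5.1 × (j's share), so j prefers to contribute only if that share exceeds 1/5.1 = 0.1961; otherwise keeping the unit dominates.
The shares above 0.1961 belong to Mika and Xia, contributing 20 each; the remaining 8 contribute 0. Total contributed: 40.
Ravi keeps 20 and receives 5.1 × 40 × 5/38 = 26.84 from the maintenance fund, for a payoff of 46.84.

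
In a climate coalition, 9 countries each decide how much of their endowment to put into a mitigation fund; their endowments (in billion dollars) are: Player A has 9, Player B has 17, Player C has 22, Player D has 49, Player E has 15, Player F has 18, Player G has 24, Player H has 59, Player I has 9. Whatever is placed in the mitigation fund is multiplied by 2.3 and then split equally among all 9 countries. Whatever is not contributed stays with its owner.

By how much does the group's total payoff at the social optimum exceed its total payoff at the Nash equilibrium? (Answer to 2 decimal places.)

The private return per contributed unit is 2.3/9 = 0.2556 < 1 for every player regardless of endowment, so the Nash equilibrium is zero contribution and the group total is Σ E_j = 9 + 17 + 22 + 49 + 15 + 18 + 24 + 59 + 9 = 222.
Each contributed unit returns 2.300 to the group, so the social optimum is full contribution by everyone: group total = 2.300 × 222 = 510.60.
Efficiency loss = (2.300 − 1) × 222 = 288.60.

288.60 billion dollars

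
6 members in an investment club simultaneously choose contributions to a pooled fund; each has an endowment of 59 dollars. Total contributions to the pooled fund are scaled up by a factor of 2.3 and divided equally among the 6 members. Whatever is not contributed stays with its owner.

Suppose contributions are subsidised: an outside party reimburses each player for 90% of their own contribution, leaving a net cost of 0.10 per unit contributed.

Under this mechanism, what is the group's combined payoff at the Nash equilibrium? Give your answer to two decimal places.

The effective private return per unit is now (2.3/6) / 0.10 = 3.8333 > 1, so every player's dominant strategy flips to full contribution.
At the Nash equilibrium everyone contributes 59. Group total payoff = 6 × (59 × 0.90 + 2.3 × 59) = 1132.80.

1132.80 dollars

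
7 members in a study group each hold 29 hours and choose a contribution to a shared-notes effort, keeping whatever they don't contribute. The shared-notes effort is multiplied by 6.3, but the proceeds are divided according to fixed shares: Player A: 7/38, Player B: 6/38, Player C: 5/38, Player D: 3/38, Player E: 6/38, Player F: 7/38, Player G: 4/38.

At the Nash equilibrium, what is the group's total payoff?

510.40 hours

A player with share s gets back 6.3·s per unit contributed, so full contribution is dominant for anyone with s > 1/6.3 = 0.1587 and zero contribution is dominant for anyone below.
The shares above 0.1587 belong to Player A and Player F, contributing 29 each; the remaining 5 contribute 0. Total contributed: 58.
The shared-notes effort pays out 6.3 × 58 = 365.40 in total (split across the unequal shares, but the aggregate is all that matters for the group sum).
The 5 free-riders keep 29 each, adding 145. Group total = 145 + 365.40 = 510.40.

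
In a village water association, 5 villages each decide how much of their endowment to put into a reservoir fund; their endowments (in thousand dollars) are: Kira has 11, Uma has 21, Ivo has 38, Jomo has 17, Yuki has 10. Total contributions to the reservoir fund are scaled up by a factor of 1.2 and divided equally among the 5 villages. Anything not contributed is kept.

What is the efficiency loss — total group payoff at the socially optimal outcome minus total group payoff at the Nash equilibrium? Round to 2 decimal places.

The private return per contributed unit is 1.2/5 = 0.2400 < 1 for every player regardless of endowment, so the Nash equilibrium is zero contribution and the group total is Σ E_j = 11 + 21 + 38 + 17 + 10 = 97.
Each contributed unit returns 1.200 to the group, so the social optimum is full contribution by everyone: group total = 1.200 × 97 = 116.40.
Efficiency loss = (1.200 − 1) × 97 = 19.40.

19.40 thousand dollars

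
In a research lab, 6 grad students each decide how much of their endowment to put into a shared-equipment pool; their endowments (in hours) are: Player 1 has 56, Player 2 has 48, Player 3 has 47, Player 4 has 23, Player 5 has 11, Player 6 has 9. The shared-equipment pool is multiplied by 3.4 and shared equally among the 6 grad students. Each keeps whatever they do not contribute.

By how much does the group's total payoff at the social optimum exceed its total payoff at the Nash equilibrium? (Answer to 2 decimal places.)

The private return per contributed unit is 3.4/6 = 0.5667 < 1 for every player regardless of endowment, so the Nash equilibrium is zero contribution and the group total is Σ E_j = 56 + 48 + 47 + 23 + 11 + 9 = 194.
Each contributed unit returns 3.400 to the group, so the social optimum is full contribution by everyone: group total = 3.400 × 194 = 659.60.
Efficiency loss = (3.400 − 1) × 194 = 465.60.

465.60 hours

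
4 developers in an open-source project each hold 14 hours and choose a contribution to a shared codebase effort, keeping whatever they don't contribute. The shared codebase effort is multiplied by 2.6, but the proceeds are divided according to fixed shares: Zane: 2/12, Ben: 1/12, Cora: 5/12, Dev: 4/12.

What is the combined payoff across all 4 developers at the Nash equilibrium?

Each unit j contributes comes back to j as 2.6 × (j's share), so j prefers to contribute only if that share exceeds 1/2.6 = 0.3846; otherwise keeping the unit dominates.
The only share above 0.3846 is Cora's 5/12, contributing 14; the remaining 3 contribute 0. Total contributed: 14.
The shared codebase effort pays out 2.6 × 14 = 36.40 in total (split across the unequal shares, but the aggregate is all that matters for the group sum).
The 3 free-riders keep 14 each, adding 42. Group total = 42 + 36.40 = 78.40.

78.40 hours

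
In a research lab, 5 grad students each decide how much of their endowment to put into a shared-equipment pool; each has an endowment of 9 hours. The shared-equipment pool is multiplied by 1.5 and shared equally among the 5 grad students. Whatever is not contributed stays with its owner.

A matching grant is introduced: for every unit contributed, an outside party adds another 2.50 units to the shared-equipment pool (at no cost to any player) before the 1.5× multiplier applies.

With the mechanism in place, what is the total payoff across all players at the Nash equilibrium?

The effective private return per unit is now 1.5 × 3.50 / 5 = 1.0500 > 1, so every player's dominant strategy flips to full contribution.
So the Nash equilibrium is full contribution by all 5; the group earns 1.5 × 3.50 × 45 = 236.25.

236.25 hours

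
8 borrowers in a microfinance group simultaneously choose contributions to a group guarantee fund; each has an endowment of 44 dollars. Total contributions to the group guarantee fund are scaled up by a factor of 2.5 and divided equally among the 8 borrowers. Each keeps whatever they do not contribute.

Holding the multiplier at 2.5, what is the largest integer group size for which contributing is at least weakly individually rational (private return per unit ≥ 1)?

2

Private return per unit is 2.5/(group size), which is ≥ 1 whenever the group size is ≤ 2.5.
The largest such integer is 2.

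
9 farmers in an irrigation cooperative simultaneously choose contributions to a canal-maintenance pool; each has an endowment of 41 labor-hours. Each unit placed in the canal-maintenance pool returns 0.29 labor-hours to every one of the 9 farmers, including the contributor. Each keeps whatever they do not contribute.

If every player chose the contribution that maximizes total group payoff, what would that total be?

963.09 labor-hours

Each contributed unit returns 2.610 to the group as a whole (0.29 to each of 9 players), which exceeds 1, so the social optimum is full contribution: group total = 2.610 × 369 = 963.09.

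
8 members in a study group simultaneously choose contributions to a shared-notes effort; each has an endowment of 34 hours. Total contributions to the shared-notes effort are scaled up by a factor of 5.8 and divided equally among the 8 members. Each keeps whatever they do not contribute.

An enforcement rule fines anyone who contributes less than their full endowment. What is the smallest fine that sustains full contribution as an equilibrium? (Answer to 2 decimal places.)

9.35 hours

Given the others contribute fully, the best deviation is to contribute 0 (any partial contribution still incurs the fine and gives up units whose private return 0.7250 is below 1).
Deviating from 34 to 0 saves 34 hours but forfeits the deviator's share of the drop in the shared-notes effort: 5.8/8 × 34 = 24.65.
So the deviation gain is 34 − 24.65 = 9.35, and the fine must be at least 9.35 hours to wipe it out.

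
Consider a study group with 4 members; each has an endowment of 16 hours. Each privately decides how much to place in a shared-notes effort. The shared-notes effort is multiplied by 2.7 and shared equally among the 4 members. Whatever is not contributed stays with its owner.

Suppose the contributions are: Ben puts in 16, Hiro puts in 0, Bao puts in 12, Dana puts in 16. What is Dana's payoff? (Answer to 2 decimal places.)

Total contributed: 16 + 0 + 12 + 16 = 44.
Each receives 2.7 × 44 / 4 = 29.70 from the shared-notes effort.
Dana keeps 16 − 16 = 0, so Dana's payoff is 0 + 29.70 = 29.70.

29.70 hours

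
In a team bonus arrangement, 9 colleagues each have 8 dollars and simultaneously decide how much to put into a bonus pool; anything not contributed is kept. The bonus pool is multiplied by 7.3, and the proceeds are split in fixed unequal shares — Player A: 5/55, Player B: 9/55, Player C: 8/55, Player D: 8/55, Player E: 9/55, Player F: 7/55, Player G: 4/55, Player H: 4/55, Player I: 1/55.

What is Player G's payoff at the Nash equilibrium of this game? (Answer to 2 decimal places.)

Player j's private return per contributed unit is 7.3 × (j's share). Contributing is weakly dominant for j when that share is at least 1/7.3 = 0.1370, and contributing 0 is dominant otherwise.
Player B, Player C, Player D and Player E are above the threshold, contributing 8 each; the remaining 5 contribute 0. Total contributed: 32.
Player G keeps 8 and receives 7.3 × 32 × 4/55 = 16.99 from the bonus pool, for a payoff of 24.99.

24.99 dollars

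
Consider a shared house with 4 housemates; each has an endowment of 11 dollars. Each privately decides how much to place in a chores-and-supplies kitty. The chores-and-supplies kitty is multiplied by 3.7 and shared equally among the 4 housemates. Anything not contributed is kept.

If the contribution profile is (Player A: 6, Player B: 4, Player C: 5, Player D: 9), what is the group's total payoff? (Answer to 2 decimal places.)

Total contributed: 6 + 4 + 5 + 9 = 24; total kept: 4 × 11 − 24 = 20.
The chores-and-supplies kitty pays out 3.7 × 24 = 88.80 in aggregate.
Group total = 20 + 88.80 = 108.80.

108.80 dollars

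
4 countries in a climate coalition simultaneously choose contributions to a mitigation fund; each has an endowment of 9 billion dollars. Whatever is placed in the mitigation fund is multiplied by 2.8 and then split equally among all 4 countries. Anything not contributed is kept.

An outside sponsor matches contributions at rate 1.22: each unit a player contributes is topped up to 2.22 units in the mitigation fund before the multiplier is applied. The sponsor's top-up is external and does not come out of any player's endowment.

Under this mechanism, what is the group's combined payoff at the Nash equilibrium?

With the mechanism, a contributed unit returns 2.8 × 2.22 / 4 = 1.5540 per unit of net cost to the contributor — now above 1 — so contributing fully is weakly dominant for every player.
At the Nash equilibrium everyone contributes 9. Group total payoff = 2.8 × 2.22 × 36 = 223.78.

223.78 billion dollars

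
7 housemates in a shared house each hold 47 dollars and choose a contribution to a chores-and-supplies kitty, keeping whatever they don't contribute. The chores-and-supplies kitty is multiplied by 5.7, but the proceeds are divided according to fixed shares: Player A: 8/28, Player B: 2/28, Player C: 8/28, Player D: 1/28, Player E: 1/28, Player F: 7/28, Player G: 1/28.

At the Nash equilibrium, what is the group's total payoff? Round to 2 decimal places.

991.70 dollars

For player j, contributing a unit is worthwhile iff 5.7 × (j's share) ≥ 1, i.e. iff j's share is at least 0.1754.
The shares above 0.1754 belong to Player A, Player C and Player F, contributing 47 each; the remaining 4 contribute 0. Total contributed: 141.
The chores-and-supplies kitty pays out 5.7 × 141 = 803.70 in total (split across the unequal shares, but the aggregate is all that matters for the group sum).
The 4 free-riders keep 47 each, adding 188. Group total = 188 + 803.70 = 991.70.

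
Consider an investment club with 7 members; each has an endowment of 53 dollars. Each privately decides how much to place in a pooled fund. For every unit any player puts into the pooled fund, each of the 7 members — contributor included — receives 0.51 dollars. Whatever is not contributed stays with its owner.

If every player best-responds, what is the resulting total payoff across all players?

371.00 dollars

The private return per contributed unit is 0.51 < 1, so contributing 0 is dominant for every player. At the Nash equilibrium everyone keeps their 53, and the group total is 7 × 53 = 371.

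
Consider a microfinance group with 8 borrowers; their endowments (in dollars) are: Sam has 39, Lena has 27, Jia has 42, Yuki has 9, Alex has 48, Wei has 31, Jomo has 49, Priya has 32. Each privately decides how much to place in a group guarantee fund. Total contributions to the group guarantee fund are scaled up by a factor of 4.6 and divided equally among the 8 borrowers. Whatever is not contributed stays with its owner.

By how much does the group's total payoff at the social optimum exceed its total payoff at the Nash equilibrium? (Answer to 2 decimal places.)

997.20 dollars

The private return per contributed unit is 4.6/8 = 0.5750 < 1 for every player regardless of endowment, so the Nash equilibrium is zero contribution and the group total is Σ E_j = 39 + 27 + 42 + 9 + 48 + 31 + 49 + 32 = 277.
Each contributed unit returns 4.600 to the group, so the social optimum is full contribution by everyone: group total = 4.600 × 277 = 1274.20.
Efficiency loss = (4.600 − 1) × 277 = 997.20.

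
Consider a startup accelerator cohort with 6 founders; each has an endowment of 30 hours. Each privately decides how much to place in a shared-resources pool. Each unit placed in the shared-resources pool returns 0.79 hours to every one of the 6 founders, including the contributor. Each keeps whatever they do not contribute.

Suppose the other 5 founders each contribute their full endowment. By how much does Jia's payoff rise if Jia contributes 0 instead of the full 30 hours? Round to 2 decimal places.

6.30 hours

Switching from a contribution of 30 to 0 lets Jia keep an extra 30 hours, but lowers the shared-resources pool by 30, which costs Jia their own share of that drop: 0.79 × 30 = 23.70.
Net gain = 30 − 23.70 = 6.30. The private return per contributed unit (0.79) is below 1, so free-riding is indeed the best response regardless of what the others do.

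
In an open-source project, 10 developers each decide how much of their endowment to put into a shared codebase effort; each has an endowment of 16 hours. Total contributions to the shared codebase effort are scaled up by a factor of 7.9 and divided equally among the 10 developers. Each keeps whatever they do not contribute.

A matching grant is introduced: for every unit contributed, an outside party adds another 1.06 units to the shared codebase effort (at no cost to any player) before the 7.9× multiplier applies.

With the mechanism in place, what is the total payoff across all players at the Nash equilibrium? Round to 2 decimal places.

2603.84 hours

The effective private return per unit is now 7.9 × 2.06 / 10 = 1.6274 > 1, so every player's dominant strategy flips to full contribution.
So the Nash equilibrium is full contribution by all 10; the group earns 7.9 × 2.06 × 160 = 2603.84.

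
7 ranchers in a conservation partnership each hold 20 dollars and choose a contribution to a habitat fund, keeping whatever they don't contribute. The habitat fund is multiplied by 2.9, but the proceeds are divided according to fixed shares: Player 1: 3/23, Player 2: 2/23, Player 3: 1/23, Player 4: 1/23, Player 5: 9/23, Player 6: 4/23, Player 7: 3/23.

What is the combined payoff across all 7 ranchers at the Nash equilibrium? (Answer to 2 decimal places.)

For player j, contributing a unit is worthwhile iff 2.9 × (j's share) ≥ 1, i.e. iff j's share is at least 0.3448.
The only share above 0.3448 is Player 5's 9/23, contributing 20; the remaining 6 contribute 0. Total contributed: 20.
The habitat fund pays out 2.9 × 20 = 58.00 in total (split across the unequal shares, but the aggregate is all that matters for the group sum).
The 6 free-riders keep 20 each, adding 120. Group total = 120 + 58.00 = 178.00.

178.00 dollars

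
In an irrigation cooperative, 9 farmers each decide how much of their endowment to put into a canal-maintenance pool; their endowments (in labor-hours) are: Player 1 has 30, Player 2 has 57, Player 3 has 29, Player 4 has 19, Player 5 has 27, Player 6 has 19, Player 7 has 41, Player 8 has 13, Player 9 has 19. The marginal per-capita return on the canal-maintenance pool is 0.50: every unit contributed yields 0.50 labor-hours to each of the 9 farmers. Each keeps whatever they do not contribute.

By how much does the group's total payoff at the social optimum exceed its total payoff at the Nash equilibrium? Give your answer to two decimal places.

The private return per contributed unit is 0.50 < 1 for everyone, so the Nash equilibrium is zero contribution and the group total is Σ E_j = 30 + 57 + 29 + 19 + 27 + 19 + 41 + 13 + 19 = 254.
Each contributed unit returns 4.500 to the group, so the social optimum is full contribution by everyone: group total = 4.500 × 254 = 1143.00.
Efficiency loss = (4.500 − 1) × 254 = 889.00.

889.00 labor-hours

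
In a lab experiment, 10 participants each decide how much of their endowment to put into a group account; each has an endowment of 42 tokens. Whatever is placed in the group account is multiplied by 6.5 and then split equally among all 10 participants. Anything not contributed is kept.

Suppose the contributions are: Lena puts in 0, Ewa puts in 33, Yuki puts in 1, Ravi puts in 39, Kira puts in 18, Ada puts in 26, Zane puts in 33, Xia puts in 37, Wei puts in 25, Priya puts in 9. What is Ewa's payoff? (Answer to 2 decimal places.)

Total contributed: 0 + 33 + 1 + 39 + 18 + 26 + 33 + 37 + 25 + 9 = 221.
Each receives 6.5 × 221 / 10 = 143.65 from the group account.
Ewa keeps 42 − 33 = 9, so Ewa's payoff is 9 + 143.65 = 152.65.

152.65 tokens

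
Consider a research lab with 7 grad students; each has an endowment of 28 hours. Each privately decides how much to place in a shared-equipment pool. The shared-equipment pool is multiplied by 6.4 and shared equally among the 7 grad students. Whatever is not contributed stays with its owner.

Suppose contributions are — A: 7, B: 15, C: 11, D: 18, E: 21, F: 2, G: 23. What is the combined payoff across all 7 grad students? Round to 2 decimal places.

Total contributed: 7 + 15 + 11 + 18 + 21 + 2 + 23 = 97; total kept: 7 × 28 − 97 = 99.
The shared-equipment pool pays out 6.4 × 97 = 620.80 in aggregate.
Group total = 99 + 620.80 = 719.80.

719.80 hours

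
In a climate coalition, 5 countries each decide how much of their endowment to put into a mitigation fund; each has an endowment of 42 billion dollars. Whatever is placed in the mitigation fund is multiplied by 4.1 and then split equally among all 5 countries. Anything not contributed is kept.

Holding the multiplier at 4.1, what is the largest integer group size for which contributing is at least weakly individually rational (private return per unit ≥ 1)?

4

Private return per unit is 4.1/(group size), which is ≥ 1 whenever the group size is ≤ 4.1.
The largest such integer is 4.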